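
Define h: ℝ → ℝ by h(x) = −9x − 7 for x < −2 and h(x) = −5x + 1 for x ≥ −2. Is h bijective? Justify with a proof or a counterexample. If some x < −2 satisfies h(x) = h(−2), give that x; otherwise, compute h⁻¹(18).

-25/9

Both pieces are strictly decreasing (slopes −9 and −5), so each is injective on its own interval.
The left piece maps (−∞, −2) onto (11, ∞); the right piece maps [−2, ∞) onto (−∞, 11].
Since 11 = 11, the images partition ℝ: h is injective and surjective, hence bijective.
Because the two images are disjoint, no x < −2 has h(x) = h(−2), so we compute h⁻¹(18): 18 lies in (11, ∞), so solve −9x − 7 = 18: x = (18 + 7)/(−9) = −25/9.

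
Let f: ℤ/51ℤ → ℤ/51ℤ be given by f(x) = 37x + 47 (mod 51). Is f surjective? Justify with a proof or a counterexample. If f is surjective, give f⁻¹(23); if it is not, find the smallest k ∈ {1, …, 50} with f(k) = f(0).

Since gcd(37, 51) = 1, 37 is invertible modulo 51. Euclid's algorithm: 51 = 1·37 + 14, 37 = 2·14 + 9, 14 = 1·9 + 5, 9 = 1·5 + 4, 5 = 1·4 + 1; back-substituting gives 1 = 40·37 − 29·51, so 37⁻¹ ≡ 40 (mod 51).
For any y ∈ ℤ/51ℤ, x = 40(y − 47) mod 51 satisfies f(x) = 37·40(y − 47) + 47 ≡ y (since 37·40 ≡ 1 mod 51). So every y has a preimage.
Therefore f is surjective.
Since f is surjective, we compute f⁻¹(23): solve 37x + 47 ≡ 23 (mod 51), i.e. 37x ≡ 27 (mod 51).
Multiplying by 37⁻¹ = 40 gives x ≡ 40·27 = 1080 = 21·51 + 9 ≡ 9 (mod 51).
Check: f(9) = 37·9 + 47 = 380 = 7·51 + 23 ≡ 23 (mod 51).

9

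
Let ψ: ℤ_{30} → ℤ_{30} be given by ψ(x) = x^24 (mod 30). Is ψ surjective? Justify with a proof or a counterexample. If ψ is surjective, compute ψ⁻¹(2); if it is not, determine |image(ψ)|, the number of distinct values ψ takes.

8

ψ(2): Repeated squaring mod 30: 2^1 ≡ 2, 2^2 ≡ 2² = 4, 2^4 ≡ 4² = 16, 2^8 ≡ 16² = 256 ≡ 16, 2^16 ≡ 16² = 256 ≡ 16. Since 24 = 16 + 8, 2^24 ≡ 16·16: 16·16 = 256 ≡ 16. So 2^24 ≡ 16 (mod 30).
ψ(4): Repeated squaring mod 30: 4^1 ≡ 4, 4^2 ≡ 4² = 16, 4^4 ≡ 16² = 256 ≡ 16, 4^8 ≡ 16² = 256 ≡ 16, 4^16 ≡ 16² = 256 ≡ 16. Since 24 = 16 + 8, 4^24 ≡ 16·16: 16·16 = 256 ≡ 16. So 4^24 ≡ 16 (mod 30).
So ψ(2) = ψ(4) = 16 while 2 ≠ 4, thus ψ is not injective.
A non-injective map from the 30-element set ℤ_{30} to itself takes at most 29 distinct values, so it cannot be surjective. Hence ψ is not surjective.
Since ψ is not surjective, we determine |image(ψ)|. Computing x^24 mod 30 for each x (by repeated squaring, reducing mod 30 at every step), the values ψ(0), ψ(1), …, ψ(29) are: 0, 1, 16, 21, 16, 25, 6, 1, 16, 21, 10, 1, 6, 1, 16, 15, 16, 1, 6, 1, 10, 21, 16, 1, 6, 25, 16, 21, 16, 1.
The distinct values are {0, 1, 6, 10, 15, 16, 21, 25}; there are 8 of them.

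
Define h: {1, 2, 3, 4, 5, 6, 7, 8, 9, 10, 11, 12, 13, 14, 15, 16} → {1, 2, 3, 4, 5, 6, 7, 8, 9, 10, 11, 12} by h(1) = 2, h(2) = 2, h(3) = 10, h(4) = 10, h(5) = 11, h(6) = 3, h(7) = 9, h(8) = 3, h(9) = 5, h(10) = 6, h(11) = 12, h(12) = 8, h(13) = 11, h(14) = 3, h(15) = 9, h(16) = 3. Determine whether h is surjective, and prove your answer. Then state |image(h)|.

No element maps to 1, so h is not surjective.
The image of h is {2, 3, 5, 6, 8, 9, 10, 11, 12}, which has 9 elements.

9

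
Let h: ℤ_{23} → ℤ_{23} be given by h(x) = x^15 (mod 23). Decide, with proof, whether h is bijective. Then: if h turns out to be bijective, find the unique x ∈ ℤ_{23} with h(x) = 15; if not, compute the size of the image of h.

17

Since 23 is prime, the nonzero elements of ℤ_{23} form a cyclic group of order 22.
As gcd(15, 22) = 1, raising to the 15th power is a bijection on this group: if x_1^15 ≡ x_2^15 then (x_1x_2^{−1})^15 = 1, and the only element of order dividing gcd(15, 22) = 1 is 1, so x_1 = x_2.
With h(0) = 0 this makes h injective on all of ℤ_{23}, hence bijective (finite equal-size domain and codomain). In particular h is bijective.
Since h is bijective, we find the preimage of 15. The inverse of x ↦ x^15 on (ℤ_{23})^× is x ↦ x^3, because 15·3 = 45 = 2·22 + 1 ≡ 1 (mod 22) and x^{22} = 1 for x ≠ 0 (Fermat). So h⁻¹(15) = 15^3 mod 23.
Repeated squaring mod 23: 15^1 ≡ 15, 15^2 ≡ 15² = 225 ≡ 18. Since 3 = 2 + 1, 15^3 ≡ 18·15: 18·15 = 270 ≡ 17. So 15^3 ≡ 17 (mod 23).
Hence h⁻¹(15) = 17.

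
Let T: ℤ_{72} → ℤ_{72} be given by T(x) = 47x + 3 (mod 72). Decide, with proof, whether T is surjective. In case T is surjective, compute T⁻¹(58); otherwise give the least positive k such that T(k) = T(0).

41

Recall that surjectivity means every element of the codomain has a preimage under T.
Since gcd(47, 72) = 1, 47 is invertible modulo 72. Euclid's algorithm: 72 = 1·47 + 25, 47 = 1·25 + 22, 25 = 1·22 + 3, 22 = 7·3 + 1; back-substituting gives 1 = 23·47 − 15·72, so 47⁻¹ ≡ 23 (mod 72).
Then y ↦ 23(y − 3) is a two-sided inverse to T, so every y ∈ ℤ_{72} has a preimage.
Hence T is surjective.
Since T is surjective, we compute T⁻¹(58): solve 47x + 3 ≡ 58 (mod 72), i.e. 47x ≡ 55 (mod 72).
Multiplying by 47⁻¹ = 23 gives x ≡ 23·55 = 1265 = 17·72 + 41 ≡ 41 (mod 72).
Check: T(41) = 47·41 + 3 = 1930 = 26·72 + 58 ≡ 58 (mod 72).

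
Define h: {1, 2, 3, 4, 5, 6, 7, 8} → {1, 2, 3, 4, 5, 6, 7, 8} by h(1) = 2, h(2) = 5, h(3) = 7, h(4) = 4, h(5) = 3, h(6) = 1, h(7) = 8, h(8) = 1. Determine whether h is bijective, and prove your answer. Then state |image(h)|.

h(6) = 1 = h(8) with 6 ≠ 8, so h is not injective, hence not bijective.
The image of h is {1, 2, 3, 4, 5, 7, 8}, which has 7 elements.

7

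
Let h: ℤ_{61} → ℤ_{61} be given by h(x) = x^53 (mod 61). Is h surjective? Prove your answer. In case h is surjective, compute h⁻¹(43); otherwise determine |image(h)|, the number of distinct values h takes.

Since 61 is prime, the nonzero elements of ℤ_{61} form a cyclic group of order 60.
As gcd(53, 60) = 1, raising to the 53rd power is a bijection on this group: if a^53 ≡ b^53 then (ab^{−1})^53 = 1, and the only element of order dividing gcd(53, 60) = 1 is 1, so a = b.
With h(0) = 0 this makes h injective on all of ℤ_{61}, hence bijective (finite equal-size domain and codomain). In particular h is surjective.
Since h is surjective, we find the preimage of 43. The inverse of x ↦ x^53 on (ℤ_{61})^× is x ↦ x^17, because 53·17 = 901 = 15·60 + 1 ≡ 1 (mod 60) and x^{60} = 1 for x ≠ 0 (Fermat). So h⁻¹(43) = 43^17 mod 61.
Repeated squaring mod 61: 43^1 ≡ 43, 43^2 ≡ 43² = 1849 ≡ 19, 43^4 ≡ 19² = 361 ≡ 56, 43^8 ≡ 56² = 3136 ≡ 25, 43^16 ≡ 25² = 625 ≡ 15. Since 17 = 16 + 1, 43^17 ≡ 15·43: 15·43 = 645 ≡ 35. So 43^17 ≡ 35 (mod 61).
Hence h⁻¹(43) = 35.

35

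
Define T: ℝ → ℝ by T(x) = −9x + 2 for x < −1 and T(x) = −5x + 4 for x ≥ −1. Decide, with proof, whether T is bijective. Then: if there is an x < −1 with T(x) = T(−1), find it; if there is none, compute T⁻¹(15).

-13/9

Both pieces are strictly decreasing (slopes −9 and −5), so each is injective on its own interval.
The left piece maps (−∞, −1) onto (11, ∞); the right piece maps [−1, ∞) onto (−∞, 9].
The images leave a gap (11 has no preimage), so T is not surjective, hence not bijective.
Because the two images are disjoint, no x < −1 has T(x) = T(−1), so we compute T⁻¹(15): 15 lies in (11, ∞), so solve −9x + 2 = 15: x = (15 − 2)/(−9) = −13/9.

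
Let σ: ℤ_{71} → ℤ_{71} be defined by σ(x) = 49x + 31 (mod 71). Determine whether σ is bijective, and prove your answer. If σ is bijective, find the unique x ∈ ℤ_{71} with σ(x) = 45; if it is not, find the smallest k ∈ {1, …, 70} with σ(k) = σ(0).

51

If σ(u) = σ(v), then 49u ≡ 49v (mod 71). Because gcd(49, 71) = 1, we may cancel 49 to get u ≡ v (mod 71).
We now compute 49⁻¹ mod 71 explicitly. Euclid's algorithm: 71 = 1·49 + 22, 49 = 2·22 + 5, 22 = 4·5 + 2, 5 = 2·2 + 1; back-substituting gives 1 = 29·49 − 20·71, so 49⁻¹ ≡ 29 (mod 71).
Then y ↦ 29(y − 31) is a two-sided inverse to σ, so every y ∈ ℤ_{71} has a preimage.
Hence σ is bijective.
Since σ is bijective, we compute σ⁻¹(45): solve 49x + 31 ≡ 45 (mod 71), i.e. 49x ≡ 14 (mod 71).
Multiplying by 49⁻¹ = 29 gives x ≡ 29·14 = 406 = 5·71 + 51 ≡ 51 (mod 71).
Check: σ(51) = 49·51 + 31 = 2530 = 35·71 + 45 ≡ 45 (mod 71).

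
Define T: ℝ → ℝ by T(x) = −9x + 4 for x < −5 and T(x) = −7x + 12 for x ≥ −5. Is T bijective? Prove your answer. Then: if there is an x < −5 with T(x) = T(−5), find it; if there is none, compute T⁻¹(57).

Both pieces are strictly decreasing (slopes −9 and −7), so each is injective on its own interval.
The left piece maps (−∞, −5) onto (49, ∞); the right piece maps [−5, ∞) onto (−∞, 47].
The images leave a gap (49 has no preimage), so T is not surjective, hence not bijective.
Because the two images are disjoint, no x < −5 has T(x) = T(−5), so we compute T⁻¹(57): 57 lies in (49, ∞), so solve −9x + 4 = 57: x = (57 − 4)/(−9) = −53/9.

-53/9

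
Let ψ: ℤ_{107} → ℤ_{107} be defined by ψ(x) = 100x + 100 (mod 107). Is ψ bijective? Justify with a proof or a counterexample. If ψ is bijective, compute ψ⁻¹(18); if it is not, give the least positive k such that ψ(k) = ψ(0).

Suppose ψ(x_1) = ψ(x_2) in ℤ_{107}. Then 100x_1 + 100 ≡ 100x_2 + 100 (mod 107), so 100(x_1 − x_2) ≡ 0 (mod 107).
Since gcd(100, 107) = 1, 100 is invertible modulo 107, thus x_1 − x_2 ≡ 0 (mod 107), i.e. x_1 = x_2.
We now compute 100⁻¹ mod 107 explicitly. Euclid's algorithm: 107 = 1·100 + 7, 100 = 14·7 + 2, 7 = 3·2 + 1; back-substituting gives 1 = 61·100 − 57·107, so 100⁻¹ ≡ 61 (mod 107).
Then y ↦ 61(y − 100) is a two-sided inverse to ψ, so every y ∈ ℤ_{107} has a preimage.
Hence ψ is bijective.
Since ψ is bijective, we compute ψ⁻¹(18): solve 100x + 100 ≡ 18 (mod 107), i.e. 100x ≡ 25 (mod 107).
Multiplying by 100⁻¹ = 61 gives x ≡ 61·25 = 1525 = 14·107 + 27 ≡ 27 (mod 107).
Check: ψ(27) = 100·27 + 100 = 2800 = 26·107 + 18 ≡ 18 (mod 107).

27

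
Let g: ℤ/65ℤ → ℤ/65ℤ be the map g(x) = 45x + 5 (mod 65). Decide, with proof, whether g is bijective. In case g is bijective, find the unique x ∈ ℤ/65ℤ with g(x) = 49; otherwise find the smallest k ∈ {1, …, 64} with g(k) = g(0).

13

We have gcd(45, 65) = 5 > 1. Taking x_1 = 0 and x_2 = 13: g(0) = 5 and g(13) = 45·13 + 5 = 590 ≡ 5 (mod 65).
So g(0) = g(13) while 0 ≠ 13, so g is not injective, hence not bijective.
Since g is not bijective, we find the least positive k with g(k) = g(0): this means 45k ≡ 0 (mod 65), i.e. 65 ∣ 45k. Since gcd(45, 65) = 5, dividing through by 5 this holds exactly when 13 ∣ 9k, and as gcd(9, 13) = 1, exactly when 13 ∣ k.
The smallest positive such k is 13.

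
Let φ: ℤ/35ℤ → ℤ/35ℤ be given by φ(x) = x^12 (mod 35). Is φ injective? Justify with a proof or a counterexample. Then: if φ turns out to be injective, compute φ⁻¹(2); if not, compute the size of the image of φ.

4

φ(1) = 1^12 = 1.
φ(2): Repeated squaring mod 35: 2^1 ≡ 2, 2^2 ≡ 2² = 4, 2^4 ≡ 4² = 16, 2^8 ≡ 16² = 256 ≡ 11. Since 12 = 8 + 4, 2^12 ≡ 11·16: 11·16 = 176 ≡ 1. So 2^12 ≡ 1 (mod 35).
So φ(1) = φ(2) = 1 while 1 ≠ 2, therefore φ is not injective.
Since φ is not injective, we determine |image(φ)|. Computing x^12 mod 35 for each x (by repeated squaring, reducing mod 35 at every step), the values φ(0), φ(1), …, φ(34) are: 0, 1, 1, 1, 1, 15, 1, 21, 1, 1, 15, 1, 1, 1, 21, 15, 1, 1, 1, 1, 15, 21, 1, 1, 1, 15, 1, 1, 21, 1, 15, 1, 1, 1, 1.
The distinct values are {0, 1, 15, 21}; there are 4 of them.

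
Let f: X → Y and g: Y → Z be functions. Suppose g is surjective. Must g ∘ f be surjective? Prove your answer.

No. Take X = {0}, Y = Z = {0, 1, 2, 3}, f(0) = 0, and g = identity (surjective).
Then (g ∘ f)(0) = 0, and 3 ∈ Z has no preimage under g ∘ f, so g ∘ f is not surjective.

not surjective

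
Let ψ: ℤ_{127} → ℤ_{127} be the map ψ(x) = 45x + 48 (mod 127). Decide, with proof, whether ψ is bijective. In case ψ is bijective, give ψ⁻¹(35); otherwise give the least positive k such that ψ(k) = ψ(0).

11

Recall: injectivity means: for all s, t in the domain, ψ(s) = ψ(t) implies s = t.
If ψ(s) = ψ(t), then 45s ≡ 45t (mod 127). Because gcd(45, 127) = 1, we may cancel 45 to get s ≡ t (mod 127).
We now compute 45⁻¹ mod 127 explicitly. Euclid's algorithm: 127 = 2·45 + 37, 45 = 1·37 + 8, 37 = 4·8 + 5, 8 = 1·5 + 3, 5 = 1·3 + 2, 3 = 1·2 + 1; back-substituting gives 1 = 48·45 − 17·127, so 45⁻¹ ≡ 48 (mod 127).
For any y ∈ ℤ_{127}, x = 48(y − 48) mod 127 satisfies ψ(x) = 45·48(y − 48) + 48 ≡ y (since 45·48 ≡ 1 mod 127). So every y has a preimage.
Hence ψ is bijective.
Since ψ is bijective, we compute ψ⁻¹(35): solve 45x + 48 ≡ 35 (mod 127), i.e. 45x ≡ 114 (mod 127).
Multiplying by 45⁻¹ = 48 gives x ≡ 48·114 = 5472 = 43·127 + 11 ≡ 11 (mod 127).
Check: ψ(11) = 45·11 + 48 = 543 = 4·127 + 35 ≡ 35 (mod 127).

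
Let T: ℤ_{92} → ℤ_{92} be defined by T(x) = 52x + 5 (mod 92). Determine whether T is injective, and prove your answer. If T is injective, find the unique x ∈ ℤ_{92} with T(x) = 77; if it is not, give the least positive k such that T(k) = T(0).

We have gcd(52, 92) = 4 > 1. Taking x_1 = 0 and x_2 = 23: T(0) = 5 and T(23) = 52·23 + 5 = 1201 ≡ 5 (mod 92).
So T(0) = T(23) while 0 ≠ 23, hence T is not injective.
Since T is not injective, we find the least positive k with T(k) = T(0): this means 52k ≡ 0 (mod 92), i.e. 92 ∣ 52k. Since gcd(52, 92) = 4, dividing through by 4 this holds exactly when 23 ∣ 13k, and as gcd(13, 23) = 1, exactly when 23 ∣ k.
The smallest positive such k is 23.

23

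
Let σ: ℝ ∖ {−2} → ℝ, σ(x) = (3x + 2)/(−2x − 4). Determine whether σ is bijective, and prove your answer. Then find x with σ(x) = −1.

2

If σ(x) = −3/2, cross-multiplying gives −2(3x + 2) = 3(−2x − 4), which simplifies to −4 = −12 — false.  So −3/2 has no preimage and σ is not surjective.
Therefore σ is not bijective.
Solving σ(x) = −1: cross-multiplying gives 3x + 2 = −1(−2x − 4), which rearranges to 1x = 2, so x = 2.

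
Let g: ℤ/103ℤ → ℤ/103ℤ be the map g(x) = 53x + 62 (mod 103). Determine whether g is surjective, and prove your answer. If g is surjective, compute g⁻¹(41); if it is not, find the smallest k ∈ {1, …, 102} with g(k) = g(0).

Since gcd(53, 103) = 1, 53 is invertible modulo 103. Euclid's algorithm: 103 = 1·53 + 50, 53 = 1·50 + 3, 50 = 16·3 + 2, 3 = 1·2 + 1; back-substituting gives 1 = 35·53 − 18·103, so 53⁻¹ ≡ 35 (mod 103).
For any y ∈ ℤ/103ℤ, x = 35(y − 62) mod 103 satisfies g(x) = 53·35(y − 62) + 62 ≡ y (since 53·35 ≡ 1 mod 103). So every y has a preimage.
So g is surjective.
Since g is surjective, we compute g⁻¹(41): solve 53x + 62 ≡ 41 (mod 103), i.e. 53x ≡ 82 (mod 103).
Multiplying by 53⁻¹ = 35 gives x ≡ 35·82 = 2870 = 27·103 + 89 ≡ 89 (mod 103).
Check: g(89) = 53·89 + 62 = 4779 = 46·103 + 41 ≡ 41 (mod 103).

89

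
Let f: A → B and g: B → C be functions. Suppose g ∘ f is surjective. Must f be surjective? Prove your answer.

not surjective

No. Take A = {0, 1}, B = {0, 1, 2, 3}, C = {0}, f(a) = 0 for every a ∈ A, and g(b) = 0 for every b ∈ B.
Then g ∘ f is surjective onto {0}, but 3 ∈ B has no preimage under f, so f is not surjective.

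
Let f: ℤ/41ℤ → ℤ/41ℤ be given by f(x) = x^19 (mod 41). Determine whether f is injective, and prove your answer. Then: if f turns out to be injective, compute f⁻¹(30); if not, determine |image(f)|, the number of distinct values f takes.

Since 41 is prime, the nonzero elements of ℤ/41ℤ form a cyclic group of order 40.
As gcd(19, 40) = 1, raising to the 19th power is a bijection on this group: if u^19 ≡ v^19 then (uv^{−1})^19 = 1, and the only element of order dividing gcd(19, 40) = 1 is 1, so u = v.
With f(0) = 0 this makes f injective on all of ℤ/41ℤ, hence bijective (finite equal-size domain and codomain). In particular f is injective.
Since f is injective, we find the preimage of 30. The inverse of x ↦ x^19 on (ℤ/41ℤ)^× is x ↦ x^19, because 19·19 = 361 = 9·40 + 1 ≡ 1 (mod 40) and x^{40} = 1 for x ≠ 0 (Fermat). So f⁻¹(30) = 30^19 mod 41.
Repeated squaring mod 41: 30^1 ≡ 30, 30^2 ≡ 30² = 900 ≡ 39, 30^4 ≡ 39² = 1521 ≡ 4, 30^8 ≡ 4² = 16, 30^16 ≡ 16² = 256 ≡ 10. Since 19 = 16 + 2 + 1, 30^19 ≡ 10·39·30: 10·39 = 390 ≡ 21, then 21·30 = 630 ≡ 15. So 30^19 ≡ 15 (mod 41).
Hence f⁻¹(30) = 15.

15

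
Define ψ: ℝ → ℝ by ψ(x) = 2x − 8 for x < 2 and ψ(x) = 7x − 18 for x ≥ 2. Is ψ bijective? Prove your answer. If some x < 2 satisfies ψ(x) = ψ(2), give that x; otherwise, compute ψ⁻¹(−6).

Both pieces are strictly increasing (slopes 2 and 7), so each is injective on its own interval.
The left piece maps (−∞, 2) onto (−∞, −4); the right piece maps [2, ∞) onto [−4, ∞).
Since −4 = −4, the images partition ℝ: ψ is injective and surjective, hence bijective.
Because the two images are disjoint, no x < 2 has ψ(x) = ψ(2), so we compute ψ⁻¹(−6): −6 lies in (−∞, −4), so solve 2x − 8 = −6: x = (−6 + 8)/2 = 1.

1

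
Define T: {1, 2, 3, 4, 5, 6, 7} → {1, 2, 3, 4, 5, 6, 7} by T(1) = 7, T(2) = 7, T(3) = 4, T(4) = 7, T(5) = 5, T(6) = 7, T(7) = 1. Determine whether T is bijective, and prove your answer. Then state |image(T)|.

4

T(1) = 7 = T(2) with 1 ≠ 2, so T is not injective, hence not bijective.
The image of T is {1, 4, 5, 7}, which has 4 elements.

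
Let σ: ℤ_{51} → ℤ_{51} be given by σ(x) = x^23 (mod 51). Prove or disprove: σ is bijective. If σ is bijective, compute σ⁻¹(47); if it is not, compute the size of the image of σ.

Computing x^23 mod 51 for each x (by repeated squaring, reducing mod 51 at every step), the values σ(0), σ(1), …, σ(50) are: 0, 1, 26, 45, 13, 44, 48, 46, 32, 36, 22, 20, 24, 4, 23, 42, 16, 17, 18, 43, 11, 30, 10, 14, 12, 49, 2, 39, 37, 41, 21, 40, 8, 33, 34, 35, 9, 28, 47, 27, 31, 29, 15, 19, 5, 3, 7, 38, 6, 25, 50.
Every element of ℤ_{51} appears exactly once in this list, so σ is a bijection, and in particular bijective.
Since σ is bijective, we read off the preimage of 47 from the same table: σ(38) = 47, so σ⁻¹(47) = 38.

38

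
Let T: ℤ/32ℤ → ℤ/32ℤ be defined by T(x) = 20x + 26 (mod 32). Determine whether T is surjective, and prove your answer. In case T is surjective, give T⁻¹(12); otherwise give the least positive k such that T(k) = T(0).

Since gcd(20, 32) = 4, we have 20x ≡ 0 (mod 4) for all x, so T(x) ≡ 2 (mod 4).
But 0 ≢ 2 (mod 4), so 0 ∈ ℤ/32ℤ has no preimage. Therefore T is not surjective.
Since T is not surjective, we find the least positive k with T(k) = T(0): this means 20k ≡ 0 (mod 32), i.e. 32 ∣ 20k. Since gcd(20, 32) = 4, dividing through by 4 this holds exactly when 8 ∣ 5k, and as gcd(5, 8) = 1, exactly when 8 ∣ k.
The smallest positive such k is 8.

8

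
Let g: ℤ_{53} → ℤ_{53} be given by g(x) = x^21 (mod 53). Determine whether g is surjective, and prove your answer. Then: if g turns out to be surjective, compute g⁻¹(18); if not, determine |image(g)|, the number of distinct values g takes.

Since 53 is prime, the nonzero elements of ℤ_{53} form a cyclic group of order 52.
As gcd(21, 52) = 1, raising to the 21st power is a bijection on this group: if u^21 ≡ v^21 then (uv^{−1})^21 = 1, and the only element of order dividing gcd(21, 52) = 1 is 1, so u = v.
With g(0) = 0 this makes g injective on all of ℤ_{53}, hence bijective (finite equal-size domain and codomain). In particular g is surjective.
Since g is surjective, we find the preimage of 18. The inverse of x ↦ x^21 on (ℤ_{53})^× is x ↦ x^5, because 21·5 = 105 = 2·52 + 1 ≡ 1 (mod 52) and x^{52} = 1 for x ≠ 0 (Fermat). So g⁻¹(18) = 18^5 mod 53.
Repeated squaring mod 53: 18^1 ≡ 18, 18^2 ≡ 18² = 324 ≡ 6, 18^4 ≡ 6² = 36. Since 5 = 4 + 1, 18^5 ≡ 36·18: 36·18 = 648 ≡ 12. So 18^5 ≡ 12 (mod 53).
Hence g⁻¹(18) = 12.

12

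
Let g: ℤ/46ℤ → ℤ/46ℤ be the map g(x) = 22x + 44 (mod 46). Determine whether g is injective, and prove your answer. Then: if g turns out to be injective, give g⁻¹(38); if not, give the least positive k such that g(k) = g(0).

23

We have gcd(22, 46) = 2 > 1. Taking a = 0 and b = 23: g(0) = 44 and g(23) = 22·23 + 44 = 550 ≡ 44 (mod 46).
So g(0) = g(23) while 0 ≠ 23, therefore g is not injective.
Since g is not injective, we find the least positive k with g(k) = g(0): this means 22k ≡ 0 (mod 46), i.e. 46 ∣ 22k. Since gcd(22, 46) = 2, dividing through by 2 this holds exactly when 23 ∣ 11k, and as gcd(11, 23) = 1, exactly when 23 ∣ k.
The smallest positive such k is 23.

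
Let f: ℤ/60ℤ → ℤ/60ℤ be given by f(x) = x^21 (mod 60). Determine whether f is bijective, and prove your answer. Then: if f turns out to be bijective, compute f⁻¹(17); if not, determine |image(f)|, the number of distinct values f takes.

f(0) = 0^21 = 0.
f(30): Repeated squaring mod 60: 30^1 ≡ 30, 30^2 ≡ 30² = 900 ≡ 0, 30^4 ≡ 0² = 0, 30^8 ≡ 0² = 0, 30^16 ≡ 0² = 0. Since 21 = 16 + 4 + 1, 30^21 ≡ 0·0·30: 0·0 = 0, then 0·30 = 0. So 30^21 ≡ 0 (mod 60).
So f(0) = f(30) = 0 while 0 ≠ 30, hence f is not injective, hence not bijective.
Since f is not bijective, we determine |image(f)|. Computing x^21 mod 60 for each x (by repeated squaring, reducing mod 60 at every step), the values f(0), f(1), …, f(59) are: 0, 1, 32, 3, 4, 5, 36, 7, 8, 9, 40, 11, 12, 13, 44, 15, 16, 17, 48, 19, 20, 21, 52, 23, 24, 25, 56, 27, 28, 29, 0, 31, 32, 33, 4, 35, 36, 37, 8, 39, 40, 41, 12, 43, 44, 45, 16, 47, 48, 49, 20, 51, 52, 53, 24, 55, 56, 57, 28, 59.
The distinct values are {0, 1, 3, 4, 5, 7, 8, 9, 11, 12, 13, 15, 16, 17, 19, 20, 21, 23, 24, 25, 27, 28, 29, 31, 32, 33, 35, 36, 37, 39, 40, 41, 43, 44, 45, 47, 48, 49, 51, 52, 53, 55, 56, 57, 59}; there are 45 of them.

45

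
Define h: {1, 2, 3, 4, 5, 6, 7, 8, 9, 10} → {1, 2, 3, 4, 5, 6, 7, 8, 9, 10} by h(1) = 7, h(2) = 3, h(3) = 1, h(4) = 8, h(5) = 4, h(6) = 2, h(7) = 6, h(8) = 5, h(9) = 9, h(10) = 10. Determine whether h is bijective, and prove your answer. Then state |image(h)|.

10

The values 7, 3, 1, 8, 4, 2, 6, 5, 9, 10 are a permutation of {1, 2, 3, 4, 5, 6, 7, 8, 9, 10}: each element appears exactly once.
So h is injective and surjective, hence bijective.
The image of h is {1, 2, 3, 4, 5, 6, 7, 8, 9, 10}, which has 10 elements.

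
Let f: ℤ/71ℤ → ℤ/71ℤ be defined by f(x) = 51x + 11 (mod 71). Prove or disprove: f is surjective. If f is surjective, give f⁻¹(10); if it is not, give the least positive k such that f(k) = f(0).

Since gcd(51, 71) = 1, 51 is invertible modulo 71. Euclid's algorithm: 71 = 1·51 + 20, 51 = 2·20 + 11, 20 = 1·11 + 9, 11 = 1·9 + 2, 9 = 4·2 + 1; back-substituting gives 1 = 39·51 − 28·71, so 51⁻¹ ≡ 39 (mod 71).
Then y ↦ 39(y − 11) is a two-sided inverse to f, so every y ∈ ℤ/71ℤ has a preimage.
Thus f is surjective.
Since f is surjective, we find f⁻¹(10): we need 51x ≡ 10 − 11 ≡ 70 (mod 71). Using 51⁻¹ = 39: x ≡ 39·70 = 2730 = 38·71 + 32, so x = 32.
Check: f(32) = 51·32 + 11 = 1643 = 23·71 + 10 ≡ 10 (mod 71).

32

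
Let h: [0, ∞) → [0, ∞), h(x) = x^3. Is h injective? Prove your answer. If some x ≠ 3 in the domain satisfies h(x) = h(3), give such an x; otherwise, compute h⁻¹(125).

5

On [0, ∞), x ↦ x^3 is strictly increasing, so h(s) = h(t) forces s = t. Therefore h is injective.
Since x ↦ x^3 is strictly increasing on [0, ∞), it is injective there, so no x ≠ 3 in the domain has h(x) = h(3). We therefore compute h⁻¹(125) = 125^{1/3} = 5 (indeed 5^3 = 125).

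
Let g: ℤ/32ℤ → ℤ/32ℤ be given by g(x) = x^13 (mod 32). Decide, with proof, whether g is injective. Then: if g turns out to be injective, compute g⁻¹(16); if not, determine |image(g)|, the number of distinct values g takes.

g(0) = 0^13 = 0.
g(2): Repeated squaring mod 32: 2^1 ≡ 2, 2^2 ≡ 2² = 4, 2^4 ≡ 4² = 16, 2^8 ≡ 16² = 256 ≡ 0. Since 13 = 8 + 4 + 1, 2^13 ≡ 0·16·2: 0·16 = 0, then 0·2 = 0. So 2^13 ≡ 0 (mod 32).
So g(0) = g(2) = 0 while 0 ≠ 2, so g is not injective.
Since g is not injective, we determine |image(g)|. Computing x^13 mod 32 for each x (by repeated squaring, reducing mod 32 at every step), the values g(0), g(1), …, g(31) are: 0, 1, 0, 19, 0, 21, 0, 7, 0, 9, 0, 27, 0, 29, 0, 15, 0, 17, 0, 3, 0, 5, 0, 23, 0, 25, 0, 11, 0, 13, 0, 31.
The distinct values are {0, 1, 3, 5, 7, 9, 11, 13, 15, 17, 19, 21, 23, 25, 27, 29, 31}; there are 17 of them.

17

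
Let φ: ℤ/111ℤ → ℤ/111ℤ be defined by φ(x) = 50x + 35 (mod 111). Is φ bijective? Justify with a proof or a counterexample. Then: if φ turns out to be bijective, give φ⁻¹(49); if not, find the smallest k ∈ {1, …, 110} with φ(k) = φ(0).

Suppose φ(a) = φ(b) in ℤ/111ℤ. Then 50a + 35 ≡ 50b + 35 (mod 111), so 50(a − b) ≡ 0 (mod 111).
Since gcd(50, 111) = 1, 50 is invertible modulo 111, hence a − b ≡ 0 (mod 111), i.e. a = b.
We now compute 50⁻¹ mod 111 explicitly. Euclid's algorithm: 111 = 2·50 + 11, 50 = 4·11 + 6, 11 = 1·6 + 5, 6 = 1·5 + 1; back-substituting gives 1 = 20·50 − 9·111, so 50⁻¹ ≡ 20 (mod 111).
Then y ↦ 20(y − 35) is a two-sided inverse to φ, so every y ∈ ℤ/111ℤ has a preimage.
Thus φ is bijective.
Since φ is bijective, we compute φ⁻¹(49): solve 50x + 35 ≡ 49 (mod 111), i.e. 50x ≡ 14 (mod 111).
Multiplying by 50⁻¹ = 20 gives x ≡ 20·14 = 280 = 2·111 + 58 ≡ 58 (mod 111).
Check: φ(58) = 50·58 + 35 = 2935 = 26·111 + 49 ≡ 49 (mod 111).

58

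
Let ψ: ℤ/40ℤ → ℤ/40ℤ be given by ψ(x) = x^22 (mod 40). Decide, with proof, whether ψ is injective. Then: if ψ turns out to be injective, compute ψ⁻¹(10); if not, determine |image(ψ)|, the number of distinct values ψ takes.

ψ(4): Repeated squaring mod 40: 4^1 ≡ 4, 4^2 ≡ 4² = 16, 4^4 ≡ 16² = 256 ≡ 16, 4^8 ≡ 16² = 256 ≡ 16, 4^16 ≡ 16² = 256 ≡ 16. Since 22 = 16 + 4 + 2, 4^22 ≡ 16·16·16: 16·16 = 256 ≡ 16, then 16·16 = 256 ≡ 16. So 4^22 ≡ 16 (mod 40).
ψ(6): Repeated squaring mod 40: 6^1 ≡ 6, 6^2 ≡ 6² = 36, 6^4 ≡ 36² = 1296 ≡ 16, 6^8 ≡ 16² = 256 ≡ 16, 6^16 ≡ 16² = 256 ≡ 16. Since 22 = 16 + 4 + 2, 6^22 ≡ 16·16·36: 16·16 = 256 ≡ 16, then 16·36 = 576 ≡ 16. So 6^22 ≡ 16 (mod 40).
So ψ(4) = ψ(6) = 16 while 4 ≠ 6, therefore ψ is not injective.
Since ψ is not injective, we determine |image(ψ)|. Computing x^22 mod 40 for each x (by repeated squaring, reducing mod 40 at every step), the values ψ(0), ψ(1), …, ψ(39) are: 0, 1, 24, 9, 16, 25, 16, 9, 24, 1, 0, 1, 24, 9, 16, 25, 16, 9, 24, 1, 0, 1, 24, 9, 16, 25, 16, 9, 24, 1, 0, 1, 24, 9, 16, 25, 16, 9, 24, 1.
The distinct values are {0, 1, 9, 16, 24, 25}; there are 6 of them.

6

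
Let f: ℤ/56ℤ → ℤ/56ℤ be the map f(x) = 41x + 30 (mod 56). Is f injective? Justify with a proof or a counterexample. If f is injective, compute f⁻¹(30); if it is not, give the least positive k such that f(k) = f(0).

0

If f(u) = f(v), then 41u ≡ 41v (mod 56). Because gcd(41, 56) = 1, we may cancel 41 to get u ≡ v (mod 56).
So f is injective.
We now compute 41⁻¹ mod 56 explicitly. Euclid's algorithm: 56 = 1·41 + 15, 41 = 2·15 + 11, 15 = 1·11 + 4, 11 = 2·4 + 3, 4 = 1·3 + 1; back-substituting gives 1 = 41·41 − 30·56, so 41⁻¹ ≡ 41 (mod 56).
Since f is injective, we find f⁻¹(30): we need 41x ≡ 30 − 30 ≡ 0 (mod 56). Using 41⁻¹ = 41: x ≡ 41·0 = 0, so x = 0.
Check: f(0) = 41·0 + 30 = 30 ≡ 30 (mod 56).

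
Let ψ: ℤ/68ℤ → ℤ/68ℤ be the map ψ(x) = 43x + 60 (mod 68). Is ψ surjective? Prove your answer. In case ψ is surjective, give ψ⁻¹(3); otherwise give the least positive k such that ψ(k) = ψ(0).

Since gcd(43, 68) = 1, 43 is invertible modulo 68. Euclid's algorithm: 68 = 1·43 + 25, 43 = 1·25 + 18, 25 = 1·18 + 7, 18 = 2·7 + 4, 7 = 1·4 + 3, 4 = 1·3 + 1; back-substituting gives 1 = 19·43 − 12·68, so 43⁻¹ ≡ 19 (mod 68).
For any y ∈ ℤ/68ℤ, x = 19(y − 60) mod 68 satisfies ψ(x) = 43·19(y − 60) + 60 ≡ y (since 43·19 ≡ 1 mod 68). So every y has a preimage.
Hence ψ is surjective.
Since ψ is surjective, we compute ψ⁻¹(3): solve 43x + 60 ≡ 3 (mod 68), i.e. 43x ≡ 11 (mod 68).
Multiplying by 43⁻¹ = 19 gives x ≡ 19·11 = 209 = 3·68 + 5 ≡ 5 (mod 68).
Check: ψ(5) = 43·5 + 60 = 275 = 4·68 + 3 ≡ 3 (mod 68).

5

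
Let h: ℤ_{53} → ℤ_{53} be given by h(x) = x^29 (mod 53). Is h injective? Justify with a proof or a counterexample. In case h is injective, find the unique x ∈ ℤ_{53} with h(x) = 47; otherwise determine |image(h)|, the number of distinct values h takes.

Since 53 is prime, the nonzero elements of ℤ_{53} form a cyclic group of order 52.
As gcd(29, 52) = 1, raising to the 29th power is a bijection on this group: if u^29 ≡ v^29 then (uv^{−1})^29 = 1, and the only element of order dividing gcd(29, 52) = 1 is 1, so u = v.
With h(0) = 0 this makes h injective on all of ℤ_{53}, hence bijective (finite equal-size domain and codomain). In particular h is injective.
Since h is injective, we find the preimage of 47. The inverse of x ↦ x^29 on (ℤ_{53})^× is x ↦ x^9, because 29·9 = 261 = 5·52 + 1 ≡ 1 (mod 52) and x^{52} = 1 for x ≠ 0 (Fermat). So h⁻¹(47) = 47^9 mod 53.
Repeated squaring mod 53: 47^1 ≡ 47, 47^2 ≡ 47² = 2209 ≡ 36, 47^4 ≡ 36² = 1296 ≡ 24, 47^8 ≡ 24² = 576 ≡ 46. Since 9 = 8 + 1, 47^9 ≡ 46·47: 46·47 = 2162 ≡ 42. So 47^9 ≡ 42 (mod 53).
Hence h⁻¹(47) = 42.

42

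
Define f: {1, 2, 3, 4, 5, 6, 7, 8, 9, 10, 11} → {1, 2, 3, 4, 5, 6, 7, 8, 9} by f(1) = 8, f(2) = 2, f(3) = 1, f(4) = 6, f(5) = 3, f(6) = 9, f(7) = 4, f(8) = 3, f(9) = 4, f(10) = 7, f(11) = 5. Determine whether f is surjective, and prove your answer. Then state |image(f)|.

Every element of the codomain has a preimage: 1 = f(3), 2 = f(2), 3 = f(5), 4 = f(7), 5 = f(11), 6 = f(4), 7 = f(10), 8 = f(1), 9 = f(6).
Therefore f is surjective.
The image of f is {1, 2, 3, 4, 5, 6, 7, 8, 9}, which has 9 elements.

9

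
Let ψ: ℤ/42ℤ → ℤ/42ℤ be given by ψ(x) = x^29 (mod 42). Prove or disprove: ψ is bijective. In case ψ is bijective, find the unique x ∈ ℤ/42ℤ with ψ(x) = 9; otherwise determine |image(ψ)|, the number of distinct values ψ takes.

Computing x^29 mod 42 for each x (by repeated squaring, reducing mod 42 at every step), the values ψ(0), ψ(1), …, ψ(41) are: 0, 1, 32, 33, 16, 17, 6, 7, 8, 39, 40, 23, 24, 13, 14, 15, 4, 5, 30, 31, 20, 21, 22, 11, 12, 37, 38, 27, 28, 29, 18, 19, 2, 3, 34, 35, 36, 25, 26, 9, 10, 41.
Every element of ℤ/42ℤ appears exactly once in this list, so ψ is a bijection, and in particular bijective.
Since ψ is bijective, we read off the preimage of 9 from the same table: ψ(39) = 9, so ψ⁻¹(9) = 39.

39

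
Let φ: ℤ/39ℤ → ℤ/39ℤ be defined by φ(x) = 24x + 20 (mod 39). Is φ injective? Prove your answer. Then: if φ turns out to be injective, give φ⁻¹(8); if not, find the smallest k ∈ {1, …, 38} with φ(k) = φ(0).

Recall that φ is injective if φ(s) = φ(t) implies s = t.
We have gcd(24, 39) = 3 > 1. Taking s = 0 and t = 13: φ(0) = 20 and φ(13) = 24·13 + 20 = 332 ≡ 20 (mod 39).
So φ(0) = φ(13) while 0 ≠ 13, thus φ is not injective.
Since φ is not injective, we find the least positive k with φ(k) = φ(0): this means 24k ≡ 0 (mod 39), i.e. 39 ∣ 24k. Since gcd(24, 39) = 3, dividing through by 3 this holds exactly when 13 ∣ 8k, and as gcd(8, 13) = 1, exactly when 13 ∣ k.
The smallest positive such k is 13.

13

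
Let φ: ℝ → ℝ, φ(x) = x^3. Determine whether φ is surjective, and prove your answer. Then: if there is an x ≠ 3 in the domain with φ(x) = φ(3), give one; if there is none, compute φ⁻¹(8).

For any y ∈ ℝ, x = y^{1/3} ∈ ℝ gives φ(x) = y, so φ is surjective.
Since x ↦ x^3 is strictly increasing on ℝ, it is injective there, so no x ≠ 3 in the domain has φ(x) = φ(3). We therefore compute φ⁻¹(8) = 8^{1/3} = 2 (indeed 2^3 = 8).

2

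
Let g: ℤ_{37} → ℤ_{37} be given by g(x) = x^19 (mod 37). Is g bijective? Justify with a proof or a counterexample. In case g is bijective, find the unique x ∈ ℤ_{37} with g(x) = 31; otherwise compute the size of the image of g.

6

Since 37 is prime, the nonzero elements of ℤ_{37} form a cyclic group of order 36.
As gcd(19, 36) = 1, raising to the 19th power is a bijection on this group: if u^19 ≡ v^19 then (uv^{−1})^19 = 1, and the only element of order dividing gcd(19, 36) = 1 is 1, so u = v.
With g(0) = 0 this makes g injective on all of ℤ_{37}, hence bijective (finite equal-size domain and codomain). In particular g is bijective.
Since g is bijective, we find the preimage of 31. The inverse of x ↦ x^19 on (ℤ_{37})^× is x ↦ x^19, because 19·19 = 361 = 10·36 + 1 ≡ 1 (mod 36) and x^{36} = 1 for x ≠ 0 (Fermat). So g⁻¹(31) = 31^19 mod 37.
Repeated squaring mod 37: 31^1 ≡ 31, 31^2 ≡ 31² = 961 ≡ 36, 31^4 ≡ 36² = 1296 ≡ 1, 31^8 ≡ 1² = 1, 31^16 ≡ 1² = 1. Since 19 = 16 + 2 + 1, 31^19 ≡ 1·36·31: 1·36 = 36, then 36·31 = 1116 ≡ 6. So 31^19 ≡ 6 (mod 37).
Hence g⁻¹(31) = 6.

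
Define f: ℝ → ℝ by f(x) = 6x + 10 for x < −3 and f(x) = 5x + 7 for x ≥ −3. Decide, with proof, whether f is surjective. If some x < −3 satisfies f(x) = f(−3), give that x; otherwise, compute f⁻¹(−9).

-19/6

Both pieces are strictly increasing (slopes 6 and 5), so each is injective on its own interval.
The left piece maps (−∞, −3) onto (−∞, −8); the right piece maps [−3, ∞) onto [−8, ∞).
These images together cover ℝ, so f is surjective.
Because the two images are disjoint, no x < −3 has f(x) = f(−3), so we compute f⁻¹(−9): −9 lies in (−∞, −8), so solve 6x + 10 = −9: x = (−9 − 10)/6 = −19/6.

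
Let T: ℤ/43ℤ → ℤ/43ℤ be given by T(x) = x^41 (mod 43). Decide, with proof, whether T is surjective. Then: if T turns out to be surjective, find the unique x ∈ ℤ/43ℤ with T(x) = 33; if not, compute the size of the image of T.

30

Since 43 is prime, the nonzero elements of ℤ/43ℤ form a cyclic group of order 42.
As gcd(41, 42) = 1, raising to the 41st power is a bijection on this group: if x_1^41 ≡ x_2^41 then (x_1x_2^{−1})^41 = 1, and the only element of order dividing gcd(41, 42) = 1 is 1, so x_1 = x_2.
With T(0) = 0 this makes T injective on all of ℤ/43ℤ, hence bijective (finite equal-size domain and codomain). In particular T is surjective.
Since T is surjective, we find the preimage of 33. The inverse of x ↦ x^41 on (ℤ/43ℤ)^× is x ↦ x^41, because 41·41 = 1681 = 40·42 + 1 ≡ 1 (mod 42) and x^{42} = 1 for x ≠ 0 (Fermat). So T⁻¹(33) = 33^41 mod 43.
Repeated squaring mod 43: 33^1 ≡ 33, 33^2 ≡ 33² = 1089 ≡ 14, 33^4 ≡ 14² = 196 ≡ 24, 33^8 ≡ 24² = 576 ≡ 17, 33^16 ≡ 17² = 289 ≡ 31, 33^32 ≡ 31² = 961 ≡ 15. Since 41 = 32 + 8 + 1, 33^41 ≡ 15·17·33: 15·17 = 255 ≡ 40, then 40·33 = 1320 ≡ 30. So 33^41 ≡ 30 (mod 43).
Hence T⁻¹(33) = 30.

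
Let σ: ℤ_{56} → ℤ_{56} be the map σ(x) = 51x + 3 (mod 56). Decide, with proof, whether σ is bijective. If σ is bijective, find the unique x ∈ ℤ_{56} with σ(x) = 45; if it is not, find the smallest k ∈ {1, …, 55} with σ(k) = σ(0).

14

If σ(s) = σ(t), then 51s ≡ 51t (mod 56). Because gcd(51, 56) = 1, we may cancel 51 to get s ≡ t (mod 56).
We now compute 51⁻¹ mod 56 explicitly. Euclid's algorithm: 56 = 1·51 + 5, 51 = 10·5 + 1; back-substituting gives 1 = 11·51 − 10·56, so 51⁻¹ ≡ 11 (mod 56).
Then y ↦ 11(y − 3) is a two-sided inverse to σ, so every y ∈ ℤ_{56} has a preimage.
Thus σ is bijective.
Since σ is bijective, we find σ⁻¹(45): we need 51x ≡ 45 − 3 ≡ 42 (mod 56). Using 51⁻¹ = 11: x ≡ 11·42 = 462 = 8·56 + 14, so x = 14.
Check: σ(14) = 51·14 + 3 = 717 = 12·56 + 45 ≡ 45 (mod 56).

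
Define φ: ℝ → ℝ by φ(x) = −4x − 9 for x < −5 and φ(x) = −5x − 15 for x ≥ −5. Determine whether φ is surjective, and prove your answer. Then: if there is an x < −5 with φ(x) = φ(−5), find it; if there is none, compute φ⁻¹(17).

Both pieces are strictly decreasing (slopes −4 and −5), so each is injective on its own interval.
The left piece maps (−∞, −5) onto (11, ∞); the right piece maps [−5, ∞) onto (−∞, 10].
The union (11, ∞) ∪ (−∞, 10] omits the interval between 11 and 10; in particular 11 has no preimage. So φ is not surjective.
Because the two images are disjoint, no x < −5 has φ(x) = φ(−5), so we compute φ⁻¹(17): 17 lies in (11, ∞), so solve −4x − 9 = 17: x = (17 + 9)/(−4) = −13/2.

-13/2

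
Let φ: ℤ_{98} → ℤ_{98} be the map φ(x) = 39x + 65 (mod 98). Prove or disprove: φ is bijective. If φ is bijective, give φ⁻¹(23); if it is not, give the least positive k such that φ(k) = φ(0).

14

If φ(u) = φ(v), then 39u ≡ 39v (mod 98). Because gcd(39, 98) = 1, we may cancel 39 to get u ≡ v (mod 98).
We now compute 39⁻¹ mod 98 explicitly. Euclid's algorithm: 98 = 2·39 + 20, 39 = 1·20 + 19, 20 = 1·19 + 1; back-substituting gives 1 = 93·39 − 37·98, so 39⁻¹ ≡ 93 (mod 98).
For any y ∈ ℤ_{98}, x = 93(y − 65) mod 98 satisfies φ(x) = 39·93(y − 65) + 65 ≡ y (since 39·93 ≡ 1 mod 98). So every y has a preimage.
Therefore φ is bijective.
Since φ is bijective, we compute φ⁻¹(23): solve 39x + 65 ≡ 23 (mod 98), i.e. 39x ≡ 56 (mod 98).
Multiplying by 39⁻¹ = 93 gives x ≡ 93·56 = 5208 = 53·98 + 14 ≡ 14 (mod 98).
Check: φ(14) = 39·14 + 65 = 611 = 6·98 + 23 ≡ 23 (mod 98).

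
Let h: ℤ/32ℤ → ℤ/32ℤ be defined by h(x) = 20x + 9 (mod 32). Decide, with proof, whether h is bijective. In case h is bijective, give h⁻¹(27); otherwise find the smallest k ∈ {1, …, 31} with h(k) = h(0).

8

We have gcd(20, 32) = 4 > 1. Taking u = 0 and v = 8: h(0) = 9 and h(8) = 20·8 + 9 = 169 ≡ 9 (mod 32).
So h(0) = h(8) while 0 ≠ 8, thus h is not injective, hence not bijective.
Since h is not bijective, we find the least positive k with h(k) = h(0): this means 20k ≡ 0 (mod 32), i.e. 32 ∣ 20k. Since gcd(20, 32) = 4, dividing through by 4 this holds exactly when 8 ∣ 5k, and as gcd(5, 8) = 1, exactly when 8 ∣ k.
The smallest positive such k is 8.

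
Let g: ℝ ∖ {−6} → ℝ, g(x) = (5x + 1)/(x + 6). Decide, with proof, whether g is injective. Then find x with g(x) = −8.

-49/13

Suppose g(x_1) = g(x_2). Cross-multiplying: (5x_1 + 1)(x_2 + 6) = (5x_2 + 1)(x_1 + 6).
Expanding both sides and cancelling the symmetric terms leaves 29·(x_1 − x_2) = 0. Since 29 ≠ 0, x_1 = x_2. Hence g is injective.
Solving g(x) = −8: cross-multiplying gives 5x + 1 = −8(x + 6), which rearranges to 13x = −49, so x = −49/13.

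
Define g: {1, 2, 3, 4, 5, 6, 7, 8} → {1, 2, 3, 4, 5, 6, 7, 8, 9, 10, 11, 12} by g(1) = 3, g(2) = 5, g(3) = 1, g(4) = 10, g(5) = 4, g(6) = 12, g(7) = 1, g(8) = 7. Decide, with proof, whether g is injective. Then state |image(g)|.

7

g(3) = 1 = g(7) with 3 ≠ 7, so g is not injective.
The image of g is {1, 3, 4, 5, 7, 10, 12}, which has 7 elements.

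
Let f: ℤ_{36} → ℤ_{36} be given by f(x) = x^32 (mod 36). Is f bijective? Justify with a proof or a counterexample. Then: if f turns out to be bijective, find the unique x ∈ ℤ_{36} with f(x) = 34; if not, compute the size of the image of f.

f(0) = 0^32 = 0.
f(6): Repeated squaring mod 36: 6^1 ≡ 6, 6^2 ≡ 6² = 36 ≡ 0, 6^4 ≡ 0² = 0, 6^8 ≡ 0² = 0, 6^16 ≡ 0² = 0, 6^32 ≡ 0² = 0. So 6^32 ≡ 0 (mod 36).
So f(0) = f(6) = 0 while 0 ≠ 6, so f is not injective, hence not bijective.
Since f is not bijective, we determine |image(f)|. Computing x^32 mod 36 for each x (by repeated squaring, reducing mod 36 at every step), the values f(0), f(1), …, f(35) are: 0, 1, 4, 9, 16, 25, 0, 13, 28, 9, 28, 13, 0, 25, 16, 9, 4, 1, 0, 1, 4, 9, 16, 25, 0, 13, 28, 9, 28, 13, 0, 25, 16, 9, 4, 1.
The distinct values are {0, 1, 4, 9, 13, 16, 25, 28}; there are 8 of them.

8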